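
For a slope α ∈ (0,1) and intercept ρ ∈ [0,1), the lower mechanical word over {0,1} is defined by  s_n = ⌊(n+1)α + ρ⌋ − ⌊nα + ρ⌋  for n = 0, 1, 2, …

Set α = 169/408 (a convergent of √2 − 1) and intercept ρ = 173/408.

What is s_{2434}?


(n+1)α + ρ = (2435·169 + 173) / 408 = 411688/408
nα + ρ     = (2434·169 + 173) / 408 = 411519/408
⌊411688/408⌋ = 1009,  ⌊411519/408⌋ = 1008
s_{2434} = 1009 − 1008 = 1

1


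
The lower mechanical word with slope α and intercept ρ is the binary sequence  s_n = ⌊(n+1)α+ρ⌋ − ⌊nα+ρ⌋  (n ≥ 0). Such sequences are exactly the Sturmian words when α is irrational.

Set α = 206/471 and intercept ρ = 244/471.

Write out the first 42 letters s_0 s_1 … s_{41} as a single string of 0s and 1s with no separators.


010101010010101001010101001010100101010100

n=0: ⌊(1·206+244)/471⌋ − ⌊(0·206+244)/471⌋ = ⌊450/471⌋ − ⌊244/471⌋ = 0 − 0 = 0
n=1: ⌊(2·206+244)/471⌋ − ⌊(1·206+244)/471⌋ = ⌊656/471⌋ − ⌊450/471⌋ = 1 − 0 = 1
n=2: ⌊(3·206+244)/471⌋ − ⌊(2·206+244)/471⌋ = ⌊862/471⌋ − ⌊656/471⌋ = 1 − 1 = 0
n=3: ⌊(4·206+244)/471⌋ − ⌊(3·206+244)/471⌋ = ⌊1068/471⌋ − ⌊862/471⌋ = 2 − 1 = 1
n=4: ⌊(5·206+244)/471⌋ − ⌊(4·206+244)/471⌋ = ⌊1274/471⌋ − ⌊1068/471⌋ = 2 − 2 = 0
n=5: ⌊(6·206+244)/471⌋ − ⌊(5·206+244)/471⌋ = ⌊1480/471⌋ − ⌊1274/471⌋ = 3 − 2 = 1
n=6: ⌊(7·206+244)/471⌋ − ⌊(6·206+244)/471⌋ = ⌊1686/471⌋ − ⌊1480/471⌋ = 3 − 3 = 0
n=7: ⌊(8·206+244)/471⌋ − ⌊(7·206+244)/471⌋ = ⌊1892/471⌋ − ⌊1686/471⌋ = 4 − 3 = 1
n=8: ⌊(9·206+244)/471⌋ − ⌊(8·206+244)/471⌋ = ⌊2098/471⌋ − ⌊1892/471⌋ = 4 − 4 = 0
n=9: ⌊(10·206+244)/471⌋ − ⌊(9·206+244)/471⌋ = ⌊2304/471⌋ − ⌊2098/471⌋ = 4 − 4 = 0
n=10: ⌊(11·206+244)/471⌋ − ⌊(10·206+244)/471⌋ = ⌊2510/471⌋ − ⌊2304/471⌋ = 5 − 4 = 1
n=11: ⌊(12·206+244)/471⌋ − ⌊(11·206+244)/471⌋ = ⌊2716/471⌋ − ⌊2510/471⌋ = 5 − 5 = 0
n=12: ⌊(13·206+244)/471⌋ − ⌊(12·206+244)/471⌋ = ⌊2922/471⌋ − ⌊2716/471⌋ = 6 − 5 = 1
n=13: ⌊(14·206+244)/471⌋ − ⌊(13·206+244)/471⌋ = ⌊3128/471⌋ − ⌊2922/471⌋ = 6 − 6 = 0
n=14: ⌊(15·206+244)/471⌋ − ⌊(14·206+244)/471⌋ = ⌊3334/471⌋ − ⌊3128/471⌋ = 7 − 6 = 1
n=15: ⌊(16·206+244)/471⌋ − ⌊(15·206+244)/471⌋ = ⌊3540/471⌋ − ⌊3334/471⌋ = 7 − 7 = 0
n=16: ⌊(17·206+244)/471⌋ − ⌊(16·206+244)/471⌋ = ⌊3746/471⌋ − ⌊3540/471⌋ = 7 − 7 = 0
n=17: ⌊(18·206+244)/471⌋ − ⌊(17·206+244)/471⌋ = ⌊3952/471⌋ − ⌊3746/471⌋ = 8 − 7 = 1
n=18: ⌊(19·206+244)/471⌋ − ⌊(18·206+244)/471⌋ = ⌊4158/471⌋ − ⌊3952/471⌋ = 8 − 8 = 0
n=19: ⌊(20·206+244)/471⌋ − ⌊(19·206+244)/471⌋ = ⌊4364/471⌋ − ⌊4158/471⌋ = 9 − 8 = 1
n=20: ⌊(21·206+244)/471⌋ − ⌊(20·206+244)/471⌋ = ⌊4570/471⌋ − ⌊4364/471⌋ = 9 − 9 = 0
n=21: ⌊(22·206+244)/471⌋ − ⌊(21·206+244)/471⌋ = ⌊4776/471⌋ − ⌊4570/471⌋ = 10 − 9 = 1
n=22: ⌊(23·206+244)/471⌋ − ⌊(22·206+244)/471⌋ = ⌊4982/471⌋ − ⌊4776/471⌋ = 10 − 10 = 0
n=23: ⌊(24·206+244)/471⌋ − ⌊(23·206+244)/471⌋ = ⌊5188/471⌋ − ⌊4982/471⌋ = 11 − 10 = 1
n=24: ⌊(25·206+244)/471⌋ − ⌊(24·206+244)/471⌋ = ⌊5394/471⌋ − ⌊5188/471⌋ = 11 − 11 = 0
n=25: ⌊(26·206+244)/471⌋ − ⌊(25·206+244)/471⌋ = ⌊5600/471⌋ − ⌊5394/471⌋ = 11 − 11 = 0
n=26: ⌊(27·206+244)/471⌋ − ⌊(26·206+244)/471⌋ = ⌊5806/471⌋ − ⌊5600/471⌋ = 12 − 11 = 1
n=27: ⌊(28·206+244)/471⌋ − ⌊(27·206+244)/471⌋ = ⌊6012/471⌋ − ⌊5806/471⌋ = 12 − 12 = 0
n=28: ⌊(29·206+244)/471⌋ − ⌊(28·206+244)/471⌋ = ⌊6218/471⌋ − ⌊6012/471⌋ = 13 − 12 = 1
n=29: ⌊(30·206+244)/471⌋ − ⌊(29·206+244)/471⌋ = ⌊6424/471⌋ − ⌊6218/471⌋ = 13 − 13 = 0
n=30: ⌊(31·206+244)/471⌋ − ⌊(30·206+244)/471⌋ = ⌊6630/471⌋ − ⌊6424/471⌋ = 14 − 13 = 1
n=31: ⌊(32·206+244)/471⌋ − ⌊(31·206+244)/471⌋ = ⌊6836/471⌋ − ⌊6630/471⌋ = 14 − 14 = 0
n=32: ⌊(33·206+244)/471⌋ − ⌊(32·206+244)/471⌋ = ⌊7042/471⌋ − ⌊6836/471⌋ = 14 − 14 = 0
n=33: ⌊(34·206+244)/471⌋ − ⌊(33·206+244)/471⌋ = ⌊7248/471⌋ − ⌊7042/471⌋ = 15 − 14 = 1
n=34: ⌊(35·206+244)/471⌋ − ⌊(34·206+244)/471⌋ = ⌊7454/471⌋ − ⌊7248/471⌋ = 15 − 15 = 0
n=35: ⌊(36·206+244)/471⌋ − ⌊(35·206+244)/471⌋ = ⌊7660/471⌋ − ⌊7454/471⌋ = 16 − 15 = 1
n=36: ⌊(37·206+244)/471⌋ − ⌊(36·206+244)/471⌋ = ⌊7866/471⌋ − ⌊7660/471⌋ = 16 − 16 = 0
n=37: ⌊(38·206+244)/471⌋ − ⌊(37·206+244)/471⌋ = ⌊8072/471⌋ − ⌊7866/471⌋ = 17 − 16 = 1
n=38: ⌊(39·206+244)/471⌋ − ⌊(38·206+244)/471⌋ = ⌊8278/471⌋ − ⌊8072/471⌋ = 17 − 17 = 0
n=39: ⌊(40·206+244)/471⌋ − ⌊(39·206+244)/471⌋ = ⌊8484/471⌋ − ⌊8278/471⌋ = 18 − 17 = 1
n=40: ⌊(41·206+244)/471⌋ − ⌊(40·206+244)/471⌋ = ⌊8690/471⌋ − ⌊8484/471⌋ = 18 − 18 = 0
n=41: ⌊(42·206+244)/471⌋ − ⌊(41·206+244)/471⌋ = ⌊8896/471⌋ − ⌊8690/471⌋ = 18 − 18 = 0


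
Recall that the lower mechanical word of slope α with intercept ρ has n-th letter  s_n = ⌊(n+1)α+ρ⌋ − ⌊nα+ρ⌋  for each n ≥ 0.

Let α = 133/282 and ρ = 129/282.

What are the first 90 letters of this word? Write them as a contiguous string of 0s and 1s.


n=0: ⌊(1·133+129)/282⌋ − ⌊(0·133+129)/282⌋ = ⌊262/282⌋ − ⌊129/282⌋ = 0 − 0 = 0
n=1: ⌊(2·133+129)/282⌋ − ⌊(1·133+129)/282⌋ = ⌊395/282⌋ − ⌊262/282⌋ = 1 − 0 = 1
n=2: ⌊(3·133+129)/282⌋ − ⌊(2·133+129)/282⌋ = ⌊528/282⌋ − ⌊395/282⌋ = 1 − 1 = 0
n=3: ⌊(4·133+129)/282⌋ − ⌊(3·133+129)/282⌋ = ⌊661/282⌋ − ⌊528/282⌋ = 2 − 1 = 1
n=4: ⌊(5·133+129)/282⌋ − ⌊(4·133+129)/282⌋ = ⌊794/282⌋ − ⌊661/282⌋ = 2 − 2 = 0
n=5: ⌊(6·133+129)/282⌋ − ⌊(5·133+129)/282⌋ = ⌊927/282⌋ − ⌊794/282⌋ = 3 − 2 = 1
n=6: ⌊(7·133+129)/282⌋ − ⌊(6·133+129)/282⌋ = ⌊1060/282⌋ − ⌊927/282⌋ = 3 − 3 = 0
n=7: ⌊(8·133+129)/282⌋ − ⌊(7·133+129)/282⌋ = ⌊1193/282⌋ − ⌊1060/282⌋ = 4 − 3 = 1
n=8: ⌊(9·133+129)/282⌋ − ⌊(8·133+129)/282⌋ = ⌊1326/282⌋ − ⌊1193/282⌋ = 4 − 4 = 0
n=9: ⌊(10·133+129)/282⌋ − ⌊(9·133+129)/282⌋ = ⌊1459/282⌋ − ⌊1326/282⌋ = 5 − 4 = 1
n=10: ⌊(11·133+129)/282⌋ − ⌊(10·133+129)/282⌋ = ⌊1592/282⌋ − ⌊1459/282⌋ = 5 − 5 = 0
n=11: ⌊(12·133+129)/282⌋ − ⌊(11·133+129)/282⌋ = ⌊1725/282⌋ − ⌊1592/282⌋ = 6 − 5 = 1
n=12: ⌊(13·133+129)/282⌋ − ⌊(12·133+129)/282⌋ = ⌊1858/282⌋ − ⌊1725/282⌋ = 6 − 6 = 0
n=13: ⌊(14·133+129)/282⌋ − ⌊(13·133+129)/282⌋ = ⌊1991/282⌋ − ⌊1858/282⌋ = 7 − 6 = 1
n=14: ⌊(15·133+129)/282⌋ − ⌊(14·133+129)/282⌋ = ⌊2124/282⌋ − ⌊1991/282⌋ = 7 − 7 = 0
n=15: ⌊(16·133+129)/282⌋ − ⌊(15·133+129)/282⌋ = ⌊2257/282⌋ − ⌊2124/282⌋ = 8 − 7 = 1
n=16: ⌊(17·133+129)/282⌋ − ⌊(16·133+129)/282⌋ = ⌊2390/282⌋ − ⌊2257/282⌋ = 8 − 8 = 0
n=17: ⌊(18·133+129)/282⌋ − ⌊(17·133+129)/282⌋ = ⌊2523/282⌋ − ⌊2390/282⌋ = 8 − 8 = 0
n=18: ⌊(19·133+129)/282⌋ − ⌊(18·133+129)/282⌋ = ⌊2656/282⌋ − ⌊2523/282⌋ = 9 − 8 = 1
n=19: ⌊(20·133+129)/282⌋ − ⌊(19·133+129)/282⌋ = ⌊2789/282⌋ − ⌊2656/282⌋ = 9 − 9 = 0
n=20: ⌊(21·133+129)/282⌋ − ⌊(20·133+129)/282⌋ = ⌊2922/282⌋ − ⌊2789/282⌋ = 10 − 9 = 1
n=21: ⌊(22·133+129)/282⌋ − ⌊(21·133+129)/282⌋ = ⌊3055/282⌋ − ⌊2922/282⌋ = 10 − 10 = 0
n=22: ⌊(23·133+129)/282⌋ − ⌊(22·133+129)/282⌋ = ⌊3188/282⌋ − ⌊3055/282⌋ = 11 − 10 = 1
n=23: ⌊(24·133+129)/282⌋ − ⌊(23·133+129)/282⌋ = ⌊3321/282⌋ − ⌊3188/282⌋ = 11 − 11 = 0
n=24: ⌊(25·133+129)/282⌋ − ⌊(24·133+129)/282⌋ = ⌊3454/282⌋ − ⌊3321/282⌋ = 12 − 11 = 1
n=25: ⌊(26·133+129)/282⌋ − ⌊(25·133+129)/282⌋ = ⌊3587/282⌋ − ⌊3454/282⌋ = 12 − 12 = 0
n=26: ⌊(27·133+129)/282⌋ − ⌊(26·133+129)/282⌋ = ⌊3720/282⌋ − ⌊3587/282⌋ = 13 − 12 = 1
n=27: ⌊(28·133+129)/282⌋ − ⌊(27·133+129)/282⌋ = ⌊3853/282⌋ − ⌊3720/282⌋ = 13 − 13 = 0
n=28: ⌊(29·133+129)/282⌋ − ⌊(28·133+129)/282⌋ = ⌊3986/282⌋ − ⌊3853/282⌋ = 14 − 13 = 1
n=29: ⌊(30·133+129)/282⌋ − ⌊(29·133+129)/282⌋ = ⌊4119/282⌋ − ⌊3986/282⌋ = 14 − 14 = 0
n=30: ⌊(31·133+129)/282⌋ − ⌊(30·133+129)/282⌋ = ⌊4252/282⌋ − ⌊4119/282⌋ = 15 − 14 = 1
n=31: ⌊(32·133+129)/282⌋ − ⌊(31·133+129)/282⌋ = ⌊4385/282⌋ − ⌊4252/282⌋ = 15 − 15 = 0
n=32: ⌊(33·133+129)/282⌋ − ⌊(32·133+129)/282⌋ = ⌊4518/282⌋ − ⌊4385/282⌋ = 16 − 15 = 1
n=33: ⌊(34·133+129)/282⌋ − ⌊(33·133+129)/282⌋ = ⌊4651/282⌋ − ⌊4518/282⌋ = 16 − 16 = 0
n=34: ⌊(35·133+129)/282⌋ − ⌊(34·133+129)/282⌋ = ⌊4784/282⌋ − ⌊4651/282⌋ = 16 − 16 = 0
n=35: ⌊(36·133+129)/282⌋ − ⌊(35·133+129)/282⌋ = ⌊4917/282⌋ − ⌊4784/282⌋ = 17 − 16 = 1
n=36: ⌊(37·133+129)/282⌋ − ⌊(36·133+129)/282⌋ = ⌊5050/282⌋ − ⌊4917/282⌋ = 17 − 17 = 0
n=37: ⌊(38·133+129)/282⌋ − ⌊(37·133+129)/282⌋ = ⌊5183/282⌋ − ⌊5050/282⌋ = 18 − 17 = 1
n=38: ⌊(39·133+129)/282⌋ − ⌊(38·133+129)/282⌋ = ⌊5316/282⌋ − ⌊5183/282⌋ = 18 − 18 = 0
n=39: ⌊(40·133+129)/282⌋ − ⌊(39·133+129)/282⌋ = ⌊5449/282⌋ − ⌊5316/282⌋ = 19 − 18 = 1
n=40: ⌊(41·133+129)/282⌋ − ⌊(40·133+129)/282⌋ = ⌊5582/282⌋ − ⌊5449/282⌋ = 19 − 19 = 0
n=41: ⌊(42·133+129)/282⌋ − ⌊(41·133+129)/282⌋ = ⌊5715/282⌋ − ⌊5582/282⌋ = 20 − 19 = 1
n=42: ⌊(43·133+129)/282⌋ − ⌊(42·133+129)/282⌋ = ⌊5848/282⌋ − ⌊5715/282⌋ = 20 − 20 = 0
n=43: ⌊(44·133+129)/282⌋ − ⌊(43·133+129)/282⌋ = ⌊5981/282⌋ − ⌊5848/282⌋ = 21 − 20 = 1
n=44: ⌊(45·133+129)/282⌋ − ⌊(44·133+129)/282⌋ = ⌊6114/282⌋ − ⌊5981/282⌋ = 21 − 21 = 0
n=45: ⌊(46·133+129)/282⌋ − ⌊(45·133+129)/282⌋ = ⌊6247/282⌋ − ⌊6114/282⌋ = 22 − 21 = 1
n=46: ⌊(47·133+129)/282⌋ − ⌊(46·133+129)/282⌋ = ⌊6380/282⌋ − ⌊6247/282⌋ = 22 − 22 = 0
n=47: ⌊(48·133+129)/282⌋ − ⌊(47·133+129)/282⌋ = ⌊6513/282⌋ − ⌊6380/282⌋ = 23 − 22 = 1
n=48: ⌊(49·133+129)/282⌋ − ⌊(48·133+129)/282⌋ = ⌊6646/282⌋ − ⌊6513/282⌋ = 23 − 23 = 0
n=49: ⌊(50·133+129)/282⌋ − ⌊(49·133+129)/282⌋ = ⌊6779/282⌋ − ⌊6646/282⌋ = 24 − 23 = 1
n=50: ⌊(51·133+129)/282⌋ − ⌊(50·133+129)/282⌋ = ⌊6912/282⌋ − ⌊6779/282⌋ = 24 − 24 = 0
n=51: ⌊(52·133+129)/282⌋ − ⌊(51·133+129)/282⌋ = ⌊7045/282⌋ − ⌊6912/282⌋ = 24 − 24 = 0
n=52: ⌊(53·133+129)/282⌋ − ⌊(52·133+129)/282⌋ = ⌊7178/282⌋ − ⌊7045/282⌋ = 25 − 24 = 1
n=53: ⌊(54·133+129)/282⌋ − ⌊(53·133+129)/282⌋ = ⌊7311/282⌋ − ⌊7178/282⌋ = 25 − 25 = 0
n=54: ⌊(55·133+129)/282⌋ − ⌊(54·133+129)/282⌋ = ⌊7444/282⌋ − ⌊7311/282⌋ = 26 − 25 = 1
n=55: ⌊(56·133+129)/282⌋ − ⌊(55·133+129)/282⌋ = ⌊7577/282⌋ − ⌊7444/282⌋ = 26 − 26 = 0
n=56: ⌊(57·133+129)/282⌋ − ⌊(56·133+129)/282⌋ = ⌊7710/282⌋ − ⌊7577/282⌋ = 27 − 26 = 1
n=57: ⌊(58·133+129)/282⌋ − ⌊(57·133+129)/282⌋ = ⌊7843/282⌋ − ⌊7710/282⌋ = 27 − 27 = 0
n=58: ⌊(59·133+129)/282⌋ − ⌊(58·133+129)/282⌋ = ⌊7976/282⌋ − ⌊7843/282⌋ = 28 − 27 = 1
n=59: ⌊(60·133+129)/282⌋ − ⌊(59·133+129)/282⌋ = ⌊8109/282⌋ − ⌊7976/282⌋ = 28 − 28 = 0
n=60: ⌊(61·133+129)/282⌋ − ⌊(60·133+129)/282⌋ = ⌊8242/282⌋ − ⌊8109/282⌋ = 29 − 28 = 1
n=61: ⌊(62·133+129)/282⌋ − ⌊(61·133+129)/282⌋ = ⌊8375/282⌋ − ⌊8242/282⌋ = 29 − 29 = 0
n=62: ⌊(63·133+129)/282⌋ − ⌊(62·133+129)/282⌋ = ⌊8508/282⌋ − ⌊8375/282⌋ = 30 − 29 = 1
n=63: ⌊(64·133+129)/282⌋ − ⌊(63·133+129)/282⌋ = ⌊8641/282⌋ − ⌊8508/282⌋ = 30 − 30 = 0
n=64: ⌊(65·133+129)/282⌋ − ⌊(64·133+129)/282⌋ = ⌊8774/282⌋ − ⌊8641/282⌋ = 31 − 30 = 1
n=65: ⌊(66·133+129)/282⌋ − ⌊(65·133+129)/282⌋ = ⌊8907/282⌋ − ⌊8774/282⌋ = 31 − 31 = 0
n=66: ⌊(67·133+129)/282⌋ − ⌊(66·133+129)/282⌋ = ⌊9040/282⌋ − ⌊8907/282⌋ = 32 − 31 = 1
n=67: ⌊(68·133+129)/282⌋ − ⌊(67·133+129)/282⌋ = ⌊9173/282⌋ − ⌊9040/282⌋ = 32 − 32 = 0
n=68: ⌊(69·133+129)/282⌋ − ⌊(68·133+129)/282⌋ = ⌊9306/282⌋ − ⌊9173/282⌋ = 33 − 32 = 1
n=69: ⌊(70·133+129)/282⌋ − ⌊(69·133+129)/282⌋ = ⌊9439/282⌋ − ⌊9306/282⌋ = 33 − 33 = 0
n=70: ⌊(71·133+129)/282⌋ − ⌊(70·133+129)/282⌋ = ⌊9572/282⌋ − ⌊9439/282⌋ = 33 − 33 = 0
n=71: ⌊(72·133+129)/282⌋ − ⌊(71·133+129)/282⌋ = ⌊9705/282⌋ − ⌊9572/282⌋ = 34 − 33 = 1
n=72: ⌊(73·133+129)/282⌋ − ⌊(72·133+129)/282⌋ = ⌊9838/282⌋ − ⌊9705/282⌋ = 34 − 34 = 0
n=73: ⌊(74·133+129)/282⌋ − ⌊(73·133+129)/282⌋ = ⌊9971/282⌋ − ⌊9838/282⌋ = 35 − 34 = 1
n=74: ⌊(75·133+129)/282⌋ − ⌊(74·133+129)/282⌋ = ⌊10104/282⌋ − ⌊9971/282⌋ = 35 − 35 = 0
n=75: ⌊(76·133+129)/282⌋ − ⌊(75·133+129)/282⌋ = ⌊10237/282⌋ − ⌊10104/282⌋ = 36 − 35 = 1
n=76: ⌊(77·133+129)/282⌋ − ⌊(76·133+129)/282⌋ = ⌊10370/282⌋ − ⌊10237/282⌋ = 36 − 36 = 0
n=77: ⌊(78·133+129)/282⌋ − ⌊(77·133+129)/282⌋ = ⌊10503/282⌋ − ⌊10370/282⌋ = 37 − 36 = 1
n=78: ⌊(79·133+129)/282⌋ − ⌊(78·133+129)/282⌋ = ⌊10636/282⌋ − ⌊10503/282⌋ = 37 − 37 = 0
n=79: ⌊(80·133+129)/282⌋ − ⌊(79·133+129)/282⌋ = ⌊10769/282⌋ − ⌊10636/282⌋ = 38 − 37 = 1
n=80: ⌊(81·133+129)/282⌋ − ⌊(80·133+129)/282⌋ = ⌊10902/282⌋ − ⌊10769/282⌋ = 38 − 38 = 0
n=81: ⌊(82·133+129)/282⌋ − ⌊(81·133+129)/282⌋ = ⌊11035/282⌋ − ⌊10902/282⌋ = 39 − 38 = 1
n=82: ⌊(83·133+129)/282⌋ − ⌊(82·133+129)/282⌋ = ⌊11168/282⌋ − ⌊11035/282⌋ = 39 − 39 = 0
n=83: ⌊(84·133+129)/282⌋ − ⌊(83·133+129)/282⌋ = ⌊11301/282⌋ − ⌊11168/282⌋ = 40 − 39 = 1
n=84: ⌊(85·133+129)/282⌋ − ⌊(84·133+129)/282⌋ = ⌊11434/282⌋ − ⌊11301/282⌋ = 40 − 40 = 0
n=85: ⌊(86·133+129)/282⌋ − ⌊(85·133+129)/282⌋ = ⌊11567/282⌋ − ⌊11434/282⌋ = 41 − 40 = 1
n=86: ⌊(87·133+129)/282⌋ − ⌊(86·133+129)/282⌋ = ⌊11700/282⌋ − ⌊11567/282⌋ = 41 − 41 = 0
n=87: ⌊(88·133+129)/282⌋ − ⌊(87·133+129)/282⌋ = ⌊11833/282⌋ − ⌊11700/282⌋ = 41 − 41 = 0
n=88: ⌊(89·133+129)/282⌋ − ⌊(88·133+129)/282⌋ = ⌊11966/282⌋ − ⌊11833/282⌋ = 42 − 41 = 1
n=89: ⌊(90·133+129)/282⌋ − ⌊(89·133+129)/282⌋ = ⌊12099/282⌋ − ⌊11966/282⌋ = 42 − 42 = 0

010101010101010100101010101010101001010101010101010010101010101010101001010101010101010010


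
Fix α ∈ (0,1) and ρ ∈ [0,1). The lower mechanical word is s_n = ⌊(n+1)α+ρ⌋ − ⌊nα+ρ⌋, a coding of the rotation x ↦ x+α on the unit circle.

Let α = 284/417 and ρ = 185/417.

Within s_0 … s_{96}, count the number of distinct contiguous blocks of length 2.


t_n = ⌊(n·284+185)/417⌋ for n = 0 … 97:
  n=0…9: ⌊185/417⌋=0 ⌊469/417⌋=1 ⌊753/417⌋=1 ⌊1037/417⌋=2 ⌊1321/417⌋=3 ⌊1605/417⌋=3 ⌊1889/417⌋=4 ⌊2173/417⌋=5 ⌊2457/417⌋=5 ⌊2741/417⌋=6
  n=10…19: ⌊3025/417⌋=7 ⌊3309/417⌋=7 ⌊3593/417⌋=8 ⌊3877/417⌋=9 ⌊4161/417⌋=9 ⌊4445/417⌋=10 ⌊4729/417⌋=11 ⌊5013/417⌋=12 ⌊5297/417⌋=12 ⌊5581/417⌋=13
  n=20…29: ⌊5865/417⌋=14 ⌊6149/417⌋=14 ⌊6433/417⌋=15 ⌊6717/417⌋=16 ⌊7001/417⌋=16 ⌊7285/417⌋=17 ⌊7569/417⌋=18 ⌊7853/417⌋=18 ⌊8137/417⌋=19 ⌊8421/417⌋=20
  n=30…39: ⌊8705/417⌋=20 ⌊8989/417⌋=21 ⌊9273/417⌋=22 ⌊9557/417⌋=22 ⌊9841/417⌋=23 ⌊10125/417⌋=24 ⌊10409/417⌋=24 ⌊10693/417⌋=25 ⌊10977/417⌋=26 ⌊11261/417⌋=27
  n=40…49: ⌊11545/417⌋=27 ⌊11829/417⌋=28 ⌊12113/417⌋=29 ⌊12397/417⌋=29 ⌊12681/417⌋=30 ⌊12965/417⌋=31 ⌊13249/417⌋=31 ⌊13533/417⌋=32 ⌊13817/417⌋=33 ⌊14101/417⌋=33
  n=50…59: ⌊14385/417⌋=34 ⌊14669/417⌋=35 ⌊14953/417⌋=35 ⌊15237/417⌋=36 ⌊15521/417⌋=37 ⌊15805/417⌋=37 ⌊16089/417⌋=38 ⌊16373/417⌋=39 ⌊16657/417⌋=39 ⌊16941/417⌋=40
  n=60…69: ⌊17225/417⌋=41 ⌊17509/417⌋=41 ⌊17793/417⌋=42 ⌊18077/417⌋=43 ⌊18361/417⌋=44 ⌊18645/417⌋=44 ⌊18929/417⌋=45 ⌊19213/417⌋=46 ⌊19497/417⌋=46 ⌊19781/417⌋=47
  n=70…79: ⌊20065/417⌋=48 ⌊20349/417⌋=48 ⌊20633/417⌋=49 ⌊20917/417⌋=50 ⌊21201/417⌋=50 ⌊21485/417⌋=51 ⌊21769/417⌋=52 ⌊22053/417⌋=52 ⌊22337/417⌋=53 ⌊22621/417⌋=54
  n=80…89: ⌊22905/417⌋=54 ⌊23189/417⌋=55 ⌊23473/417⌋=56 ⌊23757/417⌋=56 ⌊24041/417⌋=57 ⌊24325/417⌋=58 ⌊24609/417⌋=59 ⌊24893/417⌋=59 ⌊25177/417⌋=60 ⌊25461/417⌋=61
  n=90…97: ⌊25745/417⌋=61 ⌊26029/417⌋=62 ⌊26313/417⌋=63 ⌊26597/417⌋=63 ⌊26881/417⌋=64 ⌊27165/417⌋=65 ⌊27449/417⌋=65 ⌊27733/417⌋=66
s_n = t_(n+1) − t_n for n = 0 … 96 gives
prefix = 1011011011011011101101101101101101101110110110110110110110110111011011011011011011011101101101101
slide a length-2 window over [0..1] … [95..96] (96 windows); first occurrence of each distinct factor:
  [  0..  1] 10
  [  1..  2] 01
  [  2..  3] 11
  (the other 93 windows repeat one of these)
distinct factors: {01, 10, 11}
count = 3  (Sturmian bound for length 2 is 3)

3


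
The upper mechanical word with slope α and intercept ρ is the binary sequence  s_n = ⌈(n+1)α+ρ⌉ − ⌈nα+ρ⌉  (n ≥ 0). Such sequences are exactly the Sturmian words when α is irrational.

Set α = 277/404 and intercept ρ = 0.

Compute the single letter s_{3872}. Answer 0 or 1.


1

(n+1)α + ρ = (3873·277) / 404 = 1072821/404
nα + ρ     = (3872·277) / 404 = 1072544/404
⌈1072821/404⌉ = 2656,  ⌈1072544/404⌉ = 2655
s_{3872} = 2656 − 2655 = 1


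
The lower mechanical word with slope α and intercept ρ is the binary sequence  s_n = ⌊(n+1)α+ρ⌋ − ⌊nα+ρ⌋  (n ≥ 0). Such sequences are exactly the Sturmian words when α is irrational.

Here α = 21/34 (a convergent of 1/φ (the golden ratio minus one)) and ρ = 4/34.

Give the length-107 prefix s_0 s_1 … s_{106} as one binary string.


01011011010110110101101011011010110101101101011011010110101101101011010110110101101101011010110110101101011

n=0: ⌊(1·21+4)/34⌋ − ⌊(0·21+4)/34⌋ = ⌊25/34⌋ − ⌊4/34⌋ = 0 − 0 = 0
n=1: ⌊(2·21+4)/34⌋ − ⌊(1·21+4)/34⌋ = ⌊46/34⌋ − ⌊25/34⌋ = 1 − 0 = 1
n=2: ⌊(3·21+4)/34⌋ − ⌊(2·21+4)/34⌋ = ⌊67/34⌋ − ⌊46/34⌋ = 1 − 1 = 0
n=3: ⌊(4·21+4)/34⌋ − ⌊(3·21+4)/34⌋ = ⌊88/34⌋ − ⌊67/34⌋ = 2 − 1 = 1
n=4: ⌊(5·21+4)/34⌋ − ⌊(4·21+4)/34⌋ = ⌊109/34⌋ − ⌊88/34⌋ = 3 − 2 = 1
n=5: ⌊(6·21+4)/34⌋ − ⌊(5·21+4)/34⌋ = ⌊130/34⌋ − ⌊109/34⌋ = 3 − 3 = 0
n=6: ⌊(7·21+4)/34⌋ − ⌊(6·21+4)/34⌋ = ⌊151/34⌋ − ⌊130/34⌋ = 4 − 3 = 1
n=7: ⌊(8·21+4)/34⌋ − ⌊(7·21+4)/34⌋ = ⌊172/34⌋ − ⌊151/34⌋ = 5 − 4 = 1
n=8: ⌊(9·21+4)/34⌋ − ⌊(8·21+4)/34⌋ = ⌊193/34⌋ − ⌊172/34⌋ = 5 − 5 = 0
n=9: ⌊(10·21+4)/34⌋ − ⌊(9·21+4)/34⌋ = ⌊214/34⌋ − ⌊193/34⌋ = 6 − 5 = 1
n=10: ⌊(11·21+4)/34⌋ − ⌊(10·21+4)/34⌋ = ⌊235/34⌋ − ⌊214/34⌋ = 6 − 6 = 0
n=11: ⌊(12·21+4)/34⌋ − ⌊(11·21+4)/34⌋ = ⌊256/34⌋ − ⌊235/34⌋ = 7 − 6 = 1
n=12: ⌊(13·21+4)/34⌋ − ⌊(12·21+4)/34⌋ = ⌊277/34⌋ − ⌊256/34⌋ = 8 − 7 = 1
n=13: ⌊(14·21+4)/34⌋ − ⌊(13·21+4)/34⌋ = ⌊298/34⌋ − ⌊277/34⌋ = 8 − 8 = 0
n=14: ⌊(15·21+4)/34⌋ − ⌊(14·21+4)/34⌋ = ⌊319/34⌋ − ⌊298/34⌋ = 9 − 8 = 1
n=15: ⌊(16·21+4)/34⌋ − ⌊(15·21+4)/34⌋ = ⌊340/34⌋ − ⌊319/34⌋ = 10 − 9 = 1
n=16: ⌊(17·21+4)/34⌋ − ⌊(16·21+4)/34⌋ = ⌊361/34⌋ − ⌊340/34⌋ = 10 − 10 = 0
n=17: ⌊(18·21+4)/34⌋ − ⌊(17·21+4)/34⌋ = ⌊382/34⌋ − ⌊361/34⌋ = 11 − 10 = 1
n=18: ⌊(19·21+4)/34⌋ − ⌊(18·21+4)/34⌋ = ⌊403/34⌋ − ⌊382/34⌋ = 11 − 11 = 0
n=19: ⌊(20·21+4)/34⌋ − ⌊(19·21+4)/34⌋ = ⌊424/34⌋ − ⌊403/34⌋ = 12 − 11 = 1
n=20: ⌊(21·21+4)/34⌋ − ⌊(20·21+4)/34⌋ = ⌊445/34⌋ − ⌊424/34⌋ = 13 − 12 = 1
n=21: ⌊(22·21+4)/34⌋ − ⌊(21·21+4)/34⌋ = ⌊466/34⌋ − ⌊445/34⌋ = 13 − 13 = 0
n=22: ⌊(23·21+4)/34⌋ − ⌊(22·21+4)/34⌋ = ⌊487/34⌋ − ⌊466/34⌋ = 14 − 13 = 1
n=23: ⌊(24·21+4)/34⌋ − ⌊(23·21+4)/34⌋ = ⌊508/34⌋ − ⌊487/34⌋ = 14 − 14 = 0
n=24: ⌊(25·21+4)/34⌋ − ⌊(24·21+4)/34⌋ = ⌊529/34⌋ − ⌊508/34⌋ = 15 − 14 = 1
n=25: ⌊(26·21+4)/34⌋ − ⌊(25·21+4)/34⌋ = ⌊550/34⌋ − ⌊529/34⌋ = 16 − 15 = 1
n=26: ⌊(27·21+4)/34⌋ − ⌊(26·21+4)/34⌋ = ⌊571/34⌋ − ⌊550/34⌋ = 16 − 16 = 0
n=27: ⌊(28·21+4)/34⌋ − ⌊(27·21+4)/34⌋ = ⌊592/34⌋ − ⌊571/34⌋ = 17 − 16 = 1
n=28: ⌊(29·21+4)/34⌋ − ⌊(28·21+4)/34⌋ = ⌊613/34⌋ − ⌊592/34⌋ = 18 − 17 = 1
n=29: ⌊(30·21+4)/34⌋ − ⌊(29·21+4)/34⌋ = ⌊634/34⌋ − ⌊613/34⌋ = 18 − 18 = 0
n=30: ⌊(31·21+4)/34⌋ − ⌊(30·21+4)/34⌋ = ⌊655/34⌋ − ⌊634/34⌋ = 19 − 18 = 1
n=31: ⌊(32·21+4)/34⌋ − ⌊(31·21+4)/34⌋ = ⌊676/34⌋ − ⌊655/34⌋ = 19 − 19 = 0
n=32: ⌊(33·21+4)/34⌋ − ⌊(32·21+4)/34⌋ = ⌊697/34⌋ − ⌊676/34⌋ = 20 − 19 = 1
n=33: ⌊(34·21+4)/34⌋ − ⌊(33·21+4)/34⌋ = ⌊718/34⌋ − ⌊697/34⌋ = 21 − 20 = 1
n=34: ⌊(35·21+4)/34⌋ − ⌊(34·21+4)/34⌋ = ⌊739/34⌋ − ⌊718/34⌋ = 21 − 21 = 0
n=35: ⌊(36·21+4)/34⌋ − ⌊(35·21+4)/34⌋ = ⌊760/34⌋ − ⌊739/34⌋ = 22 − 21 = 1
n=36: ⌊(37·21+4)/34⌋ − ⌊(36·21+4)/34⌋ = ⌊781/34⌋ − ⌊760/34⌋ = 22 − 22 = 0
n=37: ⌊(38·21+4)/34⌋ − ⌊(37·21+4)/34⌋ = ⌊802/34⌋ − ⌊781/34⌋ = 23 − 22 = 1
n=38: ⌊(39·21+4)/34⌋ − ⌊(38·21+4)/34⌋ = ⌊823/34⌋ − ⌊802/34⌋ = 24 − 23 = 1
n=39: ⌊(40·21+4)/34⌋ − ⌊(39·21+4)/34⌋ = ⌊844/34⌋ − ⌊823/34⌋ = 24 − 24 = 0
n=40: ⌊(41·21+4)/34⌋ − ⌊(40·21+4)/34⌋ = ⌊865/34⌋ − ⌊844/34⌋ = 25 − 24 = 1
n=41: ⌊(42·21+4)/34⌋ − ⌊(41·21+4)/34⌋ = ⌊886/34⌋ − ⌊865/34⌋ = 26 − 25 = 1
n=42: ⌊(43·21+4)/34⌋ − ⌊(42·21+4)/34⌋ = ⌊907/34⌋ − ⌊886/34⌋ = 26 − 26 = 0
n=43: ⌊(44·21+4)/34⌋ − ⌊(43·21+4)/34⌋ = ⌊928/34⌋ − ⌊907/34⌋ = 27 − 26 = 1
n=44: ⌊(45·21+4)/34⌋ − ⌊(44·21+4)/34⌋ = ⌊949/34⌋ − ⌊928/34⌋ = 27 − 27 = 0
n=45: ⌊(46·21+4)/34⌋ − ⌊(45·21+4)/34⌋ = ⌊970/34⌋ − ⌊949/34⌋ = 28 − 27 = 1
n=46: ⌊(47·21+4)/34⌋ − ⌊(46·21+4)/34⌋ = ⌊991/34⌋ − ⌊970/34⌋ = 29 − 28 = 1
n=47: ⌊(48·21+4)/34⌋ − ⌊(47·21+4)/34⌋ = ⌊1012/34⌋ − ⌊991/34⌋ = 29 − 29 = 0
n=48: ⌊(49·21+4)/34⌋ − ⌊(48·21+4)/34⌋ = ⌊1033/34⌋ − ⌊1012/34⌋ = 30 − 29 = 1
n=49: ⌊(50·21+4)/34⌋ − ⌊(49·21+4)/34⌋ = ⌊1054/34⌋ − ⌊1033/34⌋ = 31 − 30 = 1
n=50: ⌊(51·21+4)/34⌋ − ⌊(50·21+4)/34⌋ = ⌊1075/34⌋ − ⌊1054/34⌋ = 31 − 31 = 0
n=51: ⌊(52·21+4)/34⌋ − ⌊(51·21+4)/34⌋ = ⌊1096/34⌋ − ⌊1075/34⌋ = 32 − 31 = 1
n=52: ⌊(53·21+4)/34⌋ − ⌊(52·21+4)/34⌋ = ⌊1117/34⌋ − ⌊1096/34⌋ = 32 − 32 = 0
n=53: ⌊(54·21+4)/34⌋ − ⌊(53·21+4)/34⌋ = ⌊1138/34⌋ − ⌊1117/34⌋ = 33 − 32 = 1
n=54: ⌊(55·21+4)/34⌋ − ⌊(54·21+4)/34⌋ = ⌊1159/34⌋ − ⌊1138/34⌋ = 34 − 33 = 1
n=55: ⌊(56·21+4)/34⌋ − ⌊(55·21+4)/34⌋ = ⌊1180/34⌋ − ⌊1159/34⌋ = 34 − 34 = 0
n=56: ⌊(57·21+4)/34⌋ − ⌊(56·21+4)/34⌋ = ⌊1201/34⌋ − ⌊1180/34⌋ = 35 − 34 = 1
n=57: ⌊(58·21+4)/34⌋ − ⌊(57·21+4)/34⌋ = ⌊1222/34⌋ − ⌊1201/34⌋ = 35 − 35 = 0
n=58: ⌊(59·21+4)/34⌋ − ⌊(58·21+4)/34⌋ = ⌊1243/34⌋ − ⌊1222/34⌋ = 36 − 35 = 1
n=59: ⌊(60·21+4)/34⌋ − ⌊(59·21+4)/34⌋ = ⌊1264/34⌋ − ⌊1243/34⌋ = 37 − 36 = 1
n=60: ⌊(61·21+4)/34⌋ − ⌊(60·21+4)/34⌋ = ⌊1285/34⌋ − ⌊1264/34⌋ = 37 − 37 = 0
n=61: ⌊(62·21+4)/34⌋ − ⌊(61·21+4)/34⌋ = ⌊1306/34⌋ − ⌊1285/34⌋ = 38 − 37 = 1
n=62: ⌊(63·21+4)/34⌋ − ⌊(62·21+4)/34⌋ = ⌊1327/34⌋ − ⌊1306/34⌋ = 39 − 38 = 1
n=63: ⌊(64·21+4)/34⌋ − ⌊(63·21+4)/34⌋ = ⌊1348/34⌋ − ⌊1327/34⌋ = 39 − 39 = 0
n=64: ⌊(65·21+4)/34⌋ − ⌊(64·21+4)/34⌋ = ⌊1369/34⌋ − ⌊1348/34⌋ = 40 − 39 = 1
n=65: ⌊(66·21+4)/34⌋ − ⌊(65·21+4)/34⌋ = ⌊1390/34⌋ − ⌊1369/34⌋ = 40 − 40 = 0
n=66: ⌊(67·21+4)/34⌋ − ⌊(66·21+4)/34⌋ = ⌊1411/34⌋ − ⌊1390/34⌋ = 41 − 40 = 1
n=67: ⌊(68·21+4)/34⌋ − ⌊(67·21+4)/34⌋ = ⌊1432/34⌋ − ⌊1411/34⌋ = 42 − 41 = 1
n=68: ⌊(69·21+4)/34⌋ − ⌊(68·21+4)/34⌋ = ⌊1453/34⌋ − ⌊1432/34⌋ = 42 − 42 = 0
n=69: ⌊(70·21+4)/34⌋ − ⌊(69·21+4)/34⌋ = ⌊1474/34⌋ − ⌊1453/34⌋ = 43 − 42 = 1
n=70: ⌊(71·21+4)/34⌋ − ⌊(70·21+4)/34⌋ = ⌊1495/34⌋ − ⌊1474/34⌋ = 43 − 43 = 0
n=71: ⌊(72·21+4)/34⌋ − ⌊(71·21+4)/34⌋ = ⌊1516/34⌋ − ⌊1495/34⌋ = 44 − 43 = 1
n=72: ⌊(73·21+4)/34⌋ − ⌊(72·21+4)/34⌋ = ⌊1537/34⌋ − ⌊1516/34⌋ = 45 − 44 = 1
n=73: ⌊(74·21+4)/34⌋ − ⌊(73·21+4)/34⌋ = ⌊1558/34⌋ − ⌊1537/34⌋ = 45 − 45 = 0
n=74: ⌊(75·21+4)/34⌋ − ⌊(74·21+4)/34⌋ = ⌊1579/34⌋ − ⌊1558/34⌋ = 46 − 45 = 1
n=75: ⌊(76·21+4)/34⌋ − ⌊(75·21+4)/34⌋ = ⌊1600/34⌋ − ⌊1579/34⌋ = 47 − 46 = 1
n=76: ⌊(77·21+4)/34⌋ − ⌊(76·21+4)/34⌋ = ⌊1621/34⌋ − ⌊1600/34⌋ = 47 − 47 = 0
n=77: ⌊(78·21+4)/34⌋ − ⌊(77·21+4)/34⌋ = ⌊1642/34⌋ − ⌊1621/34⌋ = 48 − 47 = 1
n=78: ⌊(79·21+4)/34⌋ − ⌊(78·21+4)/34⌋ = ⌊1663/34⌋ − ⌊1642/34⌋ = 48 − 48 = 0
n=79: ⌊(80·21+4)/34⌋ − ⌊(79·21+4)/34⌋ = ⌊1684/34⌋ − ⌊1663/34⌋ = 49 − 48 = 1
n=80: ⌊(81·21+4)/34⌋ − ⌊(80·21+4)/34⌋ = ⌊1705/34⌋ − ⌊1684/34⌋ = 50 − 49 = 1
n=81: ⌊(82·21+4)/34⌋ − ⌊(81·21+4)/34⌋ = ⌊1726/34⌋ − ⌊1705/34⌋ = 50 − 50 = 0
n=82: ⌊(83·21+4)/34⌋ − ⌊(82·21+4)/34⌋ = ⌊1747/34⌋ − ⌊1726/34⌋ = 51 − 50 = 1
n=83: ⌊(84·21+4)/34⌋ − ⌊(83·21+4)/34⌋ = ⌊1768/34⌋ − ⌊1747/34⌋ = 52 − 51 = 1
n=84: ⌊(85·21+4)/34⌋ − ⌊(84·21+4)/34⌋ = ⌊1789/34⌋ − ⌊1768/34⌋ = 52 − 52 = 0
n=85: ⌊(86·21+4)/34⌋ − ⌊(85·21+4)/34⌋ = ⌊1810/34⌋ − ⌊1789/34⌋ = 53 − 52 = 1
n=86: ⌊(87·21+4)/34⌋ − ⌊(86·21+4)/34⌋ = ⌊1831/34⌋ − ⌊1810/34⌋ = 53 − 53 = 0
n=87: ⌊(88·21+4)/34⌋ − ⌊(87·21+4)/34⌋ = ⌊1852/34⌋ − ⌊1831/34⌋ = 54 − 53 = 1
n=88: ⌊(89·21+4)/34⌋ − ⌊(88·21+4)/34⌋ = ⌊1873/34⌋ − ⌊1852/34⌋ = 55 − 54 = 1
n=89: ⌊(90·21+4)/34⌋ − ⌊(89·21+4)/34⌋ = ⌊1894/34⌋ − ⌊1873/34⌋ = 55 − 55 = 0
n=90: ⌊(91·21+4)/34⌋ − ⌊(90·21+4)/34⌋ = ⌊1915/34⌋ − ⌊1894/34⌋ = 56 − 55 = 1
n=91: ⌊(92·21+4)/34⌋ − ⌊(91·21+4)/34⌋ = ⌊1936/34⌋ − ⌊1915/34⌋ = 56 − 56 = 0
n=92: ⌊(93·21+4)/34⌋ − ⌊(92·21+4)/34⌋ = ⌊1957/34⌋ − ⌊1936/34⌋ = 57 − 56 = 1
n=93: ⌊(94·21+4)/34⌋ − ⌊(93·21+4)/34⌋ = ⌊1978/34⌋ − ⌊1957/34⌋ = 58 − 57 = 1
n=94: ⌊(95·21+4)/34⌋ − ⌊(94·21+4)/34⌋ = ⌊1999/34⌋ − ⌊1978/34⌋ = 58 − 58 = 0
n=95: ⌊(96·21+4)/34⌋ − ⌊(95·21+4)/34⌋ = ⌊2020/34⌋ − ⌊1999/34⌋ = 59 − 58 = 1
n=96: ⌊(97·21+4)/34⌋ − ⌊(96·21+4)/34⌋ = ⌊2041/34⌋ − ⌊2020/34⌋ = 60 − 59 = 1
n=97: ⌊(98·21+4)/34⌋ − ⌊(97·21+4)/34⌋ = ⌊2062/34⌋ − ⌊2041/34⌋ = 60 − 60 = 0
n=98: ⌊(99·21+4)/34⌋ − ⌊(98·21+4)/34⌋ = ⌊2083/34⌋ − ⌊2062/34⌋ = 61 − 60 = 1
n=99: ⌊(100·21+4)/34⌋ − ⌊(99·21+4)/34⌋ = ⌊2104/34⌋ − ⌊2083/34⌋ = 61 − 61 = 0
n=100: ⌊(101·21+4)/34⌋ − ⌊(100·21+4)/34⌋ = ⌊2125/34⌋ − ⌊2104/34⌋ = 62 − 61 = 1
n=101: ⌊(102·21+4)/34⌋ − ⌊(101·21+4)/34⌋ = ⌊2146/34⌋ − ⌊2125/34⌋ = 63 − 62 = 1
n=102: ⌊(103·21+4)/34⌋ − ⌊(102·21+4)/34⌋ = ⌊2167/34⌋ − ⌊2146/34⌋ = 63 − 63 = 0
n=103: ⌊(104·21+4)/34⌋ − ⌊(103·21+4)/34⌋ = ⌊2188/34⌋ − ⌊2167/34⌋ = 64 − 63 = 1
n=104: ⌊(105·21+4)/34⌋ − ⌊(104·21+4)/34⌋ = ⌊2209/34⌋ − ⌊2188/34⌋ = 64 − 64 = 0
n=105: ⌊(106·21+4)/34⌋ − ⌊(105·21+4)/34⌋ = ⌊2230/34⌋ − ⌊2209/34⌋ = 65 − 64 = 1
n=106: ⌊(107·21+4)/34⌋ − ⌊(106·21+4)/34⌋ = ⌊2251/34⌋ − ⌊2230/34⌋ = 66 − 65 = 1


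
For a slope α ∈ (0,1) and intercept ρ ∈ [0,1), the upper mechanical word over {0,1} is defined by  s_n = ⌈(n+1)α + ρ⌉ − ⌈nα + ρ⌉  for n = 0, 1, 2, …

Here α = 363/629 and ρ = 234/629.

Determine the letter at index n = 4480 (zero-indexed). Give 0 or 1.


(n+1)α + ρ = (4481·363 + 234) / 629 = 1626837/629
nα + ρ     = (4480·363 + 234) / 629 = 1626474/629
⌈1626837/629⌉ = 2587,  ⌈1626474/629⌉ = 2586
s_{4480} = 2587 − 2586 = 1

1


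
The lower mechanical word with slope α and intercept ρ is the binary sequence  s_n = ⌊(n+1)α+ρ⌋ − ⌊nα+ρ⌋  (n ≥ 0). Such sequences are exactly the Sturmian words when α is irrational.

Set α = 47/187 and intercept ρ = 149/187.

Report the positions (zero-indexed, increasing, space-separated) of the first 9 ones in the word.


0 4 8 12 16 20 24 28 32

n=0: ⌊196/187⌋−⌊149/187⌋ = 1−0 = 1  ← one
n=1: ⌊243/187⌋−⌊196/187⌋ = 1−1 = 0
n=2: ⌊290/187⌋−⌊243/187⌋ = 1−1 = 0
n=3: ⌊337/187⌋−⌊290/187⌋ = 1−1 = 0
n=4: ⌊384/187⌋−⌊337/187⌋ = 2−1 = 1  ← one
n=5: ⌊431/187⌋−⌊384/187⌋ = 2−2 = 0
n=6: ⌊478/187⌋−⌊431/187⌋ = 2−2 = 0
n=7: ⌊525/187⌋−⌊478/187⌋ = 2−2 = 0
n=8: ⌊572/187⌋−⌊525/187⌋ = 3−2 = 1  ← one
n=9: ⌊619/187⌋−⌊572/187⌋ = 3−3 = 0
n=10: ⌊666/187⌋−⌊619/187⌋ = 3−3 = 0
n=11: ⌊713/187⌋−⌊666/187⌋ = 3−3 = 0
n=12: ⌊760/187⌋−⌊713/187⌋ = 4−3 = 1  ← one
n=13: ⌊807/187⌋−⌊760/187⌋ = 4−4 = 0
n=14: ⌊854/187⌋−⌊807/187⌋ = 4−4 = 0
n=15: ⌊901/187⌋−⌊854/187⌋ = 4−4 = 0
n=16: ⌊948/187⌋−⌊901/187⌋ = 5−4 = 1  ← one
n=17: ⌊995/187⌋−⌊948/187⌋ = 5−5 = 0
n=18: ⌊1042/187⌋−⌊995/187⌋ = 5−5 = 0
n=19: ⌊1089/187⌋−⌊1042/187⌋ = 5−5 = 0
n=20: ⌊1136/187⌋−⌊1089/187⌋ = 6−5 = 1  ← one
n=21: ⌊1183/187⌋−⌊1136/187⌋ = 6−6 = 0
n=22: ⌊1230/187⌋−⌊1183/187⌋ = 6−6 = 0
n=23: ⌊1277/187⌋−⌊1230/187⌋ = 6−6 = 0
n=24: ⌊1324/187⌋−⌊1277/187⌋ = 7−6 = 1  ← one
n=25: ⌊1371/187⌋−⌊1324/187⌋ = 7−7 = 0
n=26: ⌊1418/187⌋−⌊1371/187⌋ = 7−7 = 0
n=27: ⌊1465/187⌋−⌊1418/187⌋ = 7−7 = 0
n=28: ⌊1512/187⌋−⌊1465/187⌋ = 8−7 = 1  ← one
n=29: ⌊1559/187⌋−⌊1512/187⌋ = 8−8 = 0
n=30: ⌊1606/187⌋−⌊1559/187⌋ = 8−8 = 0
n=31: ⌊1653/187⌋−⌊1606/187⌋ = 8−8 = 0
n=32: ⌊1700/187⌋−⌊1653/187⌋ = 9−8 = 1  ← one
positions of the first 9 ones: 0 4 8 12 16 20 24 28 32


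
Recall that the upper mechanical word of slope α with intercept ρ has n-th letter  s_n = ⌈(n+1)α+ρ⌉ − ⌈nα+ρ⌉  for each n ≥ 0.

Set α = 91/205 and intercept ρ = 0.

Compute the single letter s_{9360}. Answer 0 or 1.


(n+1)α + ρ = (9361·91) / 205 = 851851/205
nα + ρ     = (9360·91) / 205 = 851760/205
⌈851851/205⌉ = 4156,  ⌈851760/205⌉ = 4155
s_{9360} = 4156 − 4155 = 1

1


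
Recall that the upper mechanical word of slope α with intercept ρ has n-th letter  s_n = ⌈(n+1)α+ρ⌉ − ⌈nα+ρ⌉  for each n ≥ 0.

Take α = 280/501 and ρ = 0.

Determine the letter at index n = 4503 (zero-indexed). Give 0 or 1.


(n+1)α + ρ = (4504·280) / 501 = 1261120/501
nα + ρ     = (4503·280) / 501 = 1260840/501
⌈1261120/501⌉ = 2518,  ⌈1260840/501⌉ = 2517
s_{4503} = 2518 − 2517 = 1

1


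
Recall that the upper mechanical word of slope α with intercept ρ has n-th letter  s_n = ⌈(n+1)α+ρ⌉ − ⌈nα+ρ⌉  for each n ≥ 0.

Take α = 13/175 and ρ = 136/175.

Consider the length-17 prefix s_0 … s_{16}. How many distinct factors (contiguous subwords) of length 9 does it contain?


6

t_n = ⌈(n·13+136)/175⌉ for n = 0 … 17:
  n=0…9: ⌈136/175⌉=1 ⌈149/175⌉=1 ⌈162/175⌉=1 ⌈175/175⌉=1 ⌈188/175⌉=2 ⌈201/175⌉=2 ⌈214/175⌉=2 ⌈227/175⌉=2 ⌈240/175⌉=2 ⌈253/175⌉=2
  n=10…17: ⌈266/175⌉=2 ⌈279/175⌉=2 ⌈292/175⌉=2 ⌈305/175⌉=2 ⌈318/175⌉=2 ⌈331/175⌉=2 ⌈344/175⌉=2 ⌈357/175⌉=3
s_n = t_(n+1) − t_n for n = 0 … 16 gives
prefix = 00010000000000001
slide a length-9 window over [0..8] … [8..16] (9 windows); first occurrence of each distinct factor:
  [  0..  8] 000100000
  [  1..  9] 001000000
  [  2.. 10] 010000000
  [  3.. 11] 100000000
  [  4.. 12] 000000000
  [  8.. 16] 000000001
  (the other 3 windows repeat one of these)
distinct factors: {000000000, 000000001, 000100000, 001000000, 010000000, 100000000}
count = 6  (Sturmian bound for length 9 is 10)


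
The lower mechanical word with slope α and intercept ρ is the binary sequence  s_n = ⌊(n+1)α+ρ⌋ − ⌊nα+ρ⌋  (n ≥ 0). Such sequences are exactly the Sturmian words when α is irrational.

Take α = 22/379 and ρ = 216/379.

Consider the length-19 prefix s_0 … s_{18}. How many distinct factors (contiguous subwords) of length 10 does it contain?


t_n = ⌊(n·22+216)/379⌋ for n = 0 … 19:
  n=0…9: ⌊216/379⌋=0 ⌊238/379⌋=0 ⌊260/379⌋=0 ⌊282/379⌋=0 ⌊304/379⌋=0 ⌊326/379⌋=0 ⌊348/379⌋=0 ⌊370/379⌋=0 ⌊392/379⌋=1 ⌊414/379⌋=1
  n=10…19: ⌊436/379⌋=1 ⌊458/379⌋=1 ⌊480/379⌋=1 ⌊502/379⌋=1 ⌊524/379⌋=1 ⌊546/379⌋=1 ⌊568/379⌋=1 ⌊590/379⌋=1 ⌊612/379⌋=1 ⌊634/379⌋=1
s_n = t_(n+1) − t_n for n = 0 … 18 gives
prefix = 0000000100000000000
slide a length-10 window over [0..9] … [9..18] (10 windows); first occurrence of each distinct factor:
  [  0..  9] 0000000100
  [  1.. 10] 0000001000
  [  2.. 11] 0000010000
  [  3.. 12] 0000100000
  [  4.. 13] 0001000000
  [  5.. 14] 0010000000
  [  6.. 15] 0100000000
  [  7.. 16] 1000000000
  [  8.. 17] 0000000000
  (the other 1 window repeats one of these)
distinct factors: {0000000000, 0000000100, 0000001000, 0000010000, 0000100000, 0001000000, 0010000000, 0100000000, 1000000000}
count = 9  (Sturmian bound for length 10 is 11)

9


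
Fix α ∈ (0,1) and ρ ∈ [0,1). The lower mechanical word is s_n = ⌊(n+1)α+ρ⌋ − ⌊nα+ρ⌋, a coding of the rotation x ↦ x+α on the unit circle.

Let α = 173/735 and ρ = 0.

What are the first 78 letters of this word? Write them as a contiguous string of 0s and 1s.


000010001000100010000100010001000100001000100010001000010001000100010000100010

n=0: ⌊(1·173)/735⌋ − ⌊(0·173)/735⌋ = ⌊173/735⌋ − ⌊0/735⌋ = 0 − 0 = 0
n=1: ⌊(2·173)/735⌋ − ⌊(1·173)/735⌋ = ⌊346/735⌋ − ⌊173/735⌋ = 0 − 0 = 0
n=2: ⌊(3·173)/735⌋ − ⌊(2·173)/735⌋ = ⌊519/735⌋ − ⌊346/735⌋ = 0 − 0 = 0
n=3: ⌊(4·173)/735⌋ − ⌊(3·173)/735⌋ = ⌊692/735⌋ − ⌊519/735⌋ = 0 − 0 = 0
n=4: ⌊(5·173)/735⌋ − ⌊(4·173)/735⌋ = ⌊865/735⌋ − ⌊692/735⌋ = 1 − 0 = 1
n=5: ⌊(6·173)/735⌋ − ⌊(5·173)/735⌋ = ⌊1038/735⌋ − ⌊865/735⌋ = 1 − 1 = 0
n=6: ⌊(7·173)/735⌋ − ⌊(6·173)/735⌋ = ⌊1211/735⌋ − ⌊1038/735⌋ = 1 − 1 = 0
n=7: ⌊(8·173)/735⌋ − ⌊(7·173)/735⌋ = ⌊1384/735⌋ − ⌊1211/735⌋ = 1 − 1 = 0
n=8: ⌊(9·173)/735⌋ − ⌊(8·173)/735⌋ = ⌊1557/735⌋ − ⌊1384/735⌋ = 2 − 1 = 1
n=9: ⌊(10·173)/735⌋ − ⌊(9·173)/735⌋ = ⌊1730/735⌋ − ⌊1557/735⌋ = 2 − 2 = 0
n=10: ⌊(11·173)/735⌋ − ⌊(10·173)/735⌋ = ⌊1903/735⌋ − ⌊1730/735⌋ = 2 − 2 = 0
n=11: ⌊(12·173)/735⌋ − ⌊(11·173)/735⌋ = ⌊2076/735⌋ − ⌊1903/735⌋ = 2 − 2 = 0
n=12: ⌊(13·173)/735⌋ − ⌊(12·173)/735⌋ = ⌊2249/735⌋ − ⌊2076/735⌋ = 3 − 2 = 1
n=13: ⌊(14·173)/735⌋ − ⌊(13·173)/735⌋ = ⌊2422/735⌋ − ⌊2249/735⌋ = 3 − 3 = 0
n=14: ⌊(15·173)/735⌋ − ⌊(14·173)/735⌋ = ⌊2595/735⌋ − ⌊2422/735⌋ = 3 − 3 = 0
n=15: ⌊(16·173)/735⌋ − ⌊(15·173)/735⌋ = ⌊2768/735⌋ − ⌊2595/735⌋ = 3 − 3 = 0
n=16: ⌊(17·173)/735⌋ − ⌊(16·173)/735⌋ = ⌊2941/735⌋ − ⌊2768/735⌋ = 4 − 3 = 1
n=17: ⌊(18·173)/735⌋ − ⌊(17·173)/735⌋ = ⌊3114/735⌋ − ⌊2941/735⌋ = 4 − 4 = 0
n=18: ⌊(19·173)/735⌋ − ⌊(18·173)/735⌋ = ⌊3287/735⌋ − ⌊3114/735⌋ = 4 − 4 = 0
n=19: ⌊(20·173)/735⌋ − ⌊(19·173)/735⌋ = ⌊3460/735⌋ − ⌊3287/735⌋ = 4 − 4 = 0
n=20: ⌊(21·173)/735⌋ − ⌊(20·173)/735⌋ = ⌊3633/735⌋ − ⌊3460/735⌋ = 4 − 4 = 0
n=21: ⌊(22·173)/735⌋ − ⌊(21·173)/735⌋ = ⌊3806/735⌋ − ⌊3633/735⌋ = 5 − 4 = 1
n=22: ⌊(23·173)/735⌋ − ⌊(22·173)/735⌋ = ⌊3979/735⌋ − ⌊3806/735⌋ = 5 − 5 = 0
n=23: ⌊(24·173)/735⌋ − ⌊(23·173)/735⌋ = ⌊4152/735⌋ − ⌊3979/735⌋ = 5 − 5 = 0
n=24: ⌊(25·173)/735⌋ − ⌊(24·173)/735⌋ = ⌊4325/735⌋ − ⌊4152/735⌋ = 5 − 5 = 0
n=25: ⌊(26·173)/735⌋ − ⌊(25·173)/735⌋ = ⌊4498/735⌋ − ⌊4325/735⌋ = 6 − 5 = 1
n=26: ⌊(27·173)/735⌋ − ⌊(26·173)/735⌋ = ⌊4671/735⌋ − ⌊4498/735⌋ = 6 − 6 = 0
n=27: ⌊(28·173)/735⌋ − ⌊(27·173)/735⌋ = ⌊4844/735⌋ − ⌊4671/735⌋ = 6 − 6 = 0
n=28: ⌊(29·173)/735⌋ − ⌊(28·173)/735⌋ = ⌊5017/735⌋ − ⌊4844/735⌋ = 6 − 6 = 0
n=29: ⌊(30·173)/735⌋ − ⌊(29·173)/735⌋ = ⌊5190/735⌋ − ⌊5017/735⌋ = 7 − 6 = 1
n=30: ⌊(31·173)/735⌋ − ⌊(30·173)/735⌋ = ⌊5363/735⌋ − ⌊5190/735⌋ = 7 − 7 = 0
n=31: ⌊(32·173)/735⌋ − ⌊(31·173)/735⌋ = ⌊5536/735⌋ − ⌊5363/735⌋ = 7 − 7 = 0
n=32: ⌊(33·173)/735⌋ − ⌊(32·173)/735⌋ = ⌊5709/735⌋ − ⌊5536/735⌋ = 7 − 7 = 0
n=33: ⌊(34·173)/735⌋ − ⌊(33·173)/735⌋ = ⌊5882/735⌋ − ⌊5709/735⌋ = 8 − 7 = 1
n=34: ⌊(35·173)/735⌋ − ⌊(34·173)/735⌋ = ⌊6055/735⌋ − ⌊5882/735⌋ = 8 − 8 = 0
n=35: ⌊(36·173)/735⌋ − ⌊(35·173)/735⌋ = ⌊6228/735⌋ − ⌊6055/735⌋ = 8 − 8 = 0
n=36: ⌊(37·173)/735⌋ − ⌊(36·173)/735⌋ = ⌊6401/735⌋ − ⌊6228/735⌋ = 8 − 8 = 0
n=37: ⌊(38·173)/735⌋ − ⌊(37·173)/735⌋ = ⌊6574/735⌋ − ⌊6401/735⌋ = 8 − 8 = 0
n=38: ⌊(39·173)/735⌋ − ⌊(38·173)/735⌋ = ⌊6747/735⌋ − ⌊6574/735⌋ = 9 − 8 = 1
n=39: ⌊(40·173)/735⌋ − ⌊(39·173)/735⌋ = ⌊6920/735⌋ − ⌊6747/735⌋ = 9 − 9 = 0
n=40: ⌊(41·173)/735⌋ − ⌊(40·173)/735⌋ = ⌊7093/735⌋ − ⌊6920/735⌋ = 9 − 9 = 0
n=41: ⌊(42·173)/735⌋ − ⌊(41·173)/735⌋ = ⌊7266/735⌋ − ⌊7093/735⌋ = 9 − 9 = 0
n=42: ⌊(43·173)/735⌋ − ⌊(42·173)/735⌋ = ⌊7439/735⌋ − ⌊7266/735⌋ = 10 − 9 = 1
n=43: ⌊(44·173)/735⌋ − ⌊(43·173)/735⌋ = ⌊7612/735⌋ − ⌊7439/735⌋ = 10 − 10 = 0
n=44: ⌊(45·173)/735⌋ − ⌊(44·173)/735⌋ = ⌊7785/735⌋ − ⌊7612/735⌋ = 10 − 10 = 0
n=45: ⌊(46·173)/735⌋ − ⌊(45·173)/735⌋ = ⌊7958/735⌋ − ⌊7785/735⌋ = 10 − 10 = 0
n=46: ⌊(47·173)/735⌋ − ⌊(46·173)/735⌋ = ⌊8131/735⌋ − ⌊7958/735⌋ = 11 − 10 = 1
n=47: ⌊(48·173)/735⌋ − ⌊(47·173)/735⌋ = ⌊8304/735⌋ − ⌊8131/735⌋ = 11 − 11 = 0
n=48: ⌊(49·173)/735⌋ − ⌊(48·173)/735⌋ = ⌊8477/735⌋ − ⌊8304/735⌋ = 11 − 11 = 0
n=49: ⌊(50·173)/735⌋ − ⌊(49·173)/735⌋ = ⌊8650/735⌋ − ⌊8477/735⌋ = 11 − 11 = 0
n=50: ⌊(51·173)/735⌋ − ⌊(50·173)/735⌋ = ⌊8823/735⌋ − ⌊8650/735⌋ = 12 − 11 = 1
n=51: ⌊(52·173)/735⌋ − ⌊(51·173)/735⌋ = ⌊8996/735⌋ − ⌊8823/735⌋ = 12 − 12 = 0
n=52: ⌊(53·173)/735⌋ − ⌊(52·173)/735⌋ = ⌊9169/735⌋ − ⌊8996/735⌋ = 12 − 12 = 0
n=53: ⌊(54·173)/735⌋ − ⌊(53·173)/735⌋ = ⌊9342/735⌋ − ⌊9169/735⌋ = 12 − 12 = 0
n=54: ⌊(55·173)/735⌋ − ⌊(54·173)/735⌋ = ⌊9515/735⌋ − ⌊9342/735⌋ = 12 − 12 = 0
n=55: ⌊(56·173)/735⌋ − ⌊(55·173)/735⌋ = ⌊9688/735⌋ − ⌊9515/735⌋ = 13 − 12 = 1
n=56: ⌊(57·173)/735⌋ − ⌊(56·173)/735⌋ = ⌊9861/735⌋ − ⌊9688/735⌋ = 13 − 13 = 0
n=57: ⌊(58·173)/735⌋ − ⌊(57·173)/735⌋ = ⌊10034/735⌋ − ⌊9861/735⌋ = 13 − 13 = 0
n=58: ⌊(59·173)/735⌋ − ⌊(58·173)/735⌋ = ⌊10207/735⌋ − ⌊10034/735⌋ = 13 − 13 = 0
n=59: ⌊(60·173)/735⌋ − ⌊(59·173)/735⌋ = ⌊10380/735⌋ − ⌊10207/735⌋ = 14 − 13 = 1
n=60: ⌊(61·173)/735⌋ − ⌊(60·173)/735⌋ = ⌊10553/735⌋ − ⌊10380/735⌋ = 14 − 14 = 0
n=61: ⌊(62·173)/735⌋ − ⌊(61·173)/735⌋ = ⌊10726/735⌋ − ⌊10553/735⌋ = 14 − 14 = 0
n=62: ⌊(63·173)/735⌋ − ⌊(62·173)/735⌋ = ⌊10899/735⌋ − ⌊10726/735⌋ = 14 − 14 = 0
n=63: ⌊(64·173)/735⌋ − ⌊(63·173)/735⌋ = ⌊11072/735⌋ − ⌊10899/735⌋ = 15 − 14 = 1
n=64: ⌊(65·173)/735⌋ − ⌊(64·173)/735⌋ = ⌊11245/735⌋ − ⌊11072/735⌋ = 15 − 15 = 0
n=65: ⌊(66·173)/735⌋ − ⌊(65·173)/735⌋ = ⌊11418/735⌋ − ⌊11245/735⌋ = 15 − 15 = 0
n=66: ⌊(67·173)/735⌋ − ⌊(66·173)/735⌋ = ⌊11591/735⌋ − ⌊11418/735⌋ = 15 − 15 = 0
n=67: ⌊(68·173)/735⌋ − ⌊(67·173)/735⌋ = ⌊11764/735⌋ − ⌊11591/735⌋ = 16 − 15 = 1
n=68: ⌊(69·173)/735⌋ − ⌊(68·173)/735⌋ = ⌊11937/735⌋ − ⌊11764/735⌋ = 16 − 16 = 0
n=69: ⌊(70·173)/735⌋ − ⌊(69·173)/735⌋ = ⌊12110/735⌋ − ⌊11937/735⌋ = 16 − 16 = 0
n=70: ⌊(71·173)/735⌋ − ⌊(70·173)/735⌋ = ⌊12283/735⌋ − ⌊12110/735⌋ = 16 − 16 = 0
n=71: ⌊(72·173)/735⌋ − ⌊(71·173)/735⌋ = ⌊12456/735⌋ − ⌊12283/735⌋ = 16 − 16 = 0
n=72: ⌊(73·173)/735⌋ − ⌊(72·173)/735⌋ = ⌊12629/735⌋ − ⌊12456/735⌋ = 17 − 16 = 1
n=73: ⌊(74·173)/735⌋ − ⌊(73·173)/735⌋ = ⌊12802/735⌋ − ⌊12629/735⌋ = 17 − 17 = 0
n=74: ⌊(75·173)/735⌋ − ⌊(74·173)/735⌋ = ⌊12975/735⌋ − ⌊12802/735⌋ = 17 − 17 = 0
n=75: ⌊(76·173)/735⌋ − ⌊(75·173)/735⌋ = ⌊13148/735⌋ − ⌊12975/735⌋ = 17 − 17 = 0
n=76: ⌊(77·173)/735⌋ − ⌊(76·173)/735⌋ = ⌊13321/735⌋ − ⌊13148/735⌋ = 18 − 17 = 1
n=77: ⌊(78·173)/735⌋ − ⌊(77·173)/735⌋ = ⌊13494/735⌋ − ⌊13321/735⌋ = 18 − 18 = 0
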